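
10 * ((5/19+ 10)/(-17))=-1950/323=-6.04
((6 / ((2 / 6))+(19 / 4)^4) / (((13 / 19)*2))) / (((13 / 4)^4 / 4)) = 5127302 / 371293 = 13.81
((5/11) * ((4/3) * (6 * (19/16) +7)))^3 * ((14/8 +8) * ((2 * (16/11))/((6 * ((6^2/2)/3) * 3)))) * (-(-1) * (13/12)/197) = 30481199125/33642206928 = 0.91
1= 1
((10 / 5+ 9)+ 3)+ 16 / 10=78 / 5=15.60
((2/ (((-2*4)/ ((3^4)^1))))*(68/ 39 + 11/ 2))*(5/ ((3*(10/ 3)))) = -15255/ 208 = -73.34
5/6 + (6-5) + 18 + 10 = 179/6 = 29.83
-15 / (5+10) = -1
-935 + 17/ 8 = -7463/ 8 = -932.88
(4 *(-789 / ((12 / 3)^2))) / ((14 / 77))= -8679 / 8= -1084.88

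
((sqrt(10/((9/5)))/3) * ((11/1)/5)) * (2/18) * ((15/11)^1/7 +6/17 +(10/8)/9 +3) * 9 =173729 * sqrt(2)/38556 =6.37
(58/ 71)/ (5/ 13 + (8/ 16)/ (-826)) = 1245608/ 585537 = 2.13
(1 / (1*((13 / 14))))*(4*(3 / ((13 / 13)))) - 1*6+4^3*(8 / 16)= 506 / 13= 38.92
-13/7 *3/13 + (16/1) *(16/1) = 1789/7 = 255.57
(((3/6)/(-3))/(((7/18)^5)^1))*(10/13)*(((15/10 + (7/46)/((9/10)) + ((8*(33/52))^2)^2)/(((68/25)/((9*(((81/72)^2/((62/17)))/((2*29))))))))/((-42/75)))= 39236669450414578125/115611889471524992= 339.38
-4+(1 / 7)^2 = -195 / 49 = -3.98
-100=-100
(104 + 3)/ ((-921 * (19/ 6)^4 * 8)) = -5778/ 40008547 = -0.00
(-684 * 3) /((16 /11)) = -5643 /4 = -1410.75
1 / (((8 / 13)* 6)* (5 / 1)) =13 / 240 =0.05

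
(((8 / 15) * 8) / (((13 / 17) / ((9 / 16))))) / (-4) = -51 / 65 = -0.78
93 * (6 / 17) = 558 / 17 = 32.82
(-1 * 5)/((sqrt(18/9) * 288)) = -5 * sqrt(2)/576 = -0.01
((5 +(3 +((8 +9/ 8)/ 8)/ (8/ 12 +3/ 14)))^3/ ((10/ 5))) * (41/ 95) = 10929089766025/ 63072305152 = 173.28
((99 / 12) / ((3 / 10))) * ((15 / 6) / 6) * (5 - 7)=-275 / 12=-22.92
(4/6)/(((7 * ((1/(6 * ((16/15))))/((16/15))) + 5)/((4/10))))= 2048/46275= 0.04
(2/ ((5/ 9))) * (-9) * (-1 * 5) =162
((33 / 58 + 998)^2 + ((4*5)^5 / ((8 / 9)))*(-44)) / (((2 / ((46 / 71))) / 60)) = -182678611283295 / 59711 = -3059379532.80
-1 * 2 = -2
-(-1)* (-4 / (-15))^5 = 1024 / 759375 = 0.00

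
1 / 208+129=26833 / 208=129.00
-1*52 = -52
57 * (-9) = -513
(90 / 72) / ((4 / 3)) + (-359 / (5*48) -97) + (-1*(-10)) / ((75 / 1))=-3897 / 40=-97.42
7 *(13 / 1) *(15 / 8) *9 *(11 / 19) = 135135 / 152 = 889.05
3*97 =291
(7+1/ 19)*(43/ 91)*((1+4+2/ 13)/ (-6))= -193027/ 67431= -2.86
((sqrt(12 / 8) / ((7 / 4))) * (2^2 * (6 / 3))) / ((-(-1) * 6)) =8 * sqrt(6) / 21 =0.93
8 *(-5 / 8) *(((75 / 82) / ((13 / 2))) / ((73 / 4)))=-1500 / 38909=-0.04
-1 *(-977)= 977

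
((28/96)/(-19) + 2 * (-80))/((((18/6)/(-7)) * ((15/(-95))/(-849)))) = 144547627/72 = 2007605.93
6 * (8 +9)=102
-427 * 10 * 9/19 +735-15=-24750/19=-1302.63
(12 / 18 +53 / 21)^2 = 4489 / 441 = 10.18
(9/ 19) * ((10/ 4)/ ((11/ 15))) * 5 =8.07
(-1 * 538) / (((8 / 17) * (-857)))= 4573 / 3428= 1.33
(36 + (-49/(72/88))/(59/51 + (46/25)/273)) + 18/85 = -525240487/34426785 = -15.26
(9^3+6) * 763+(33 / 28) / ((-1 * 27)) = 141322849 / 252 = 560804.96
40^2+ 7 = 1607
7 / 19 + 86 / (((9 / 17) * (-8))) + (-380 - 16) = -284501 / 684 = -415.94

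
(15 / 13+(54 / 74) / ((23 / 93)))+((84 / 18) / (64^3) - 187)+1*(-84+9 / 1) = -1121883705727 / 4350148608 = -257.90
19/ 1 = 19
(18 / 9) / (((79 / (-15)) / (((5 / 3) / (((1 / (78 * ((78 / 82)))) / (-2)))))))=304200 / 3239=93.92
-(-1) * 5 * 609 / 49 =435 / 7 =62.14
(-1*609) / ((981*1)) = -203 / 327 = -0.62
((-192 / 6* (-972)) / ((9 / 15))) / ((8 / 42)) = 272160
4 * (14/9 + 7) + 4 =344/9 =38.22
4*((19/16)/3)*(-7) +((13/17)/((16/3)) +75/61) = -483347/49776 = -9.71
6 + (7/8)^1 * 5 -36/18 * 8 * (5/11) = 273/88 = 3.10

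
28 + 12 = 40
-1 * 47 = -47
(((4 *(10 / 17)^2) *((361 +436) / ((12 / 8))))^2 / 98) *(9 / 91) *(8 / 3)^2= 3881.24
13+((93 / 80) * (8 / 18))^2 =47761 / 3600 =13.27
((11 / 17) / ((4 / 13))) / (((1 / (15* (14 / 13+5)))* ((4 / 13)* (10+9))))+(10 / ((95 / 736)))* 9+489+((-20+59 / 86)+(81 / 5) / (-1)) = 1315053281 / 1111120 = 1183.54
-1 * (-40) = 40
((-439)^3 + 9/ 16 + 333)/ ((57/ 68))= -100931308.94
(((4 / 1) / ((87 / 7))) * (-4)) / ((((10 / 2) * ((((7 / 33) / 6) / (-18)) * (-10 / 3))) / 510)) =-2908224 / 145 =-20056.72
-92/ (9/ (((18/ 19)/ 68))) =-46/ 323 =-0.14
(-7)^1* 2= -14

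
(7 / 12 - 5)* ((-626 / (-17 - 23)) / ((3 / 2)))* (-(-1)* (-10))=16589 / 36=460.81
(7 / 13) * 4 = 28 / 13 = 2.15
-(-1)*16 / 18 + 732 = 6596 / 9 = 732.89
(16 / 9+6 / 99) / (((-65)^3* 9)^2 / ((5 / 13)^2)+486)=182 / 4088340407359989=0.00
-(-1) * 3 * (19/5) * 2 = 114/5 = 22.80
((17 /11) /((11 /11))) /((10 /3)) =51 /110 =0.46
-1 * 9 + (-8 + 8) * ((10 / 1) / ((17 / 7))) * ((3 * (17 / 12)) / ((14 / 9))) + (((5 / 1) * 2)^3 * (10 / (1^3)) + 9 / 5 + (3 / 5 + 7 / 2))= 99969 / 10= 9996.90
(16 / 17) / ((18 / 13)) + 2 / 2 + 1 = 410 / 153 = 2.68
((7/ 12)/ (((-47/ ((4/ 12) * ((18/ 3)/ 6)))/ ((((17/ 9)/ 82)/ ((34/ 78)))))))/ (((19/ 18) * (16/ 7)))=-637/ 7029696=-0.00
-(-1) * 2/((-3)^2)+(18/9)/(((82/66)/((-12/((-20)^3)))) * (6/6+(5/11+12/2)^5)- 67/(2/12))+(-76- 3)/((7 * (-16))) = 0.93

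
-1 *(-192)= 192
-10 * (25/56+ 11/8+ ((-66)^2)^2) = -2656463295/14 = -189747378.21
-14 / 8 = -1.75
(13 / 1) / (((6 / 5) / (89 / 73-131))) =-102635 / 73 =-1405.96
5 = 5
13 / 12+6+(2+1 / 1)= 121 / 12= 10.08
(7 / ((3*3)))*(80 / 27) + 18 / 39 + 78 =255140 / 3159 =80.77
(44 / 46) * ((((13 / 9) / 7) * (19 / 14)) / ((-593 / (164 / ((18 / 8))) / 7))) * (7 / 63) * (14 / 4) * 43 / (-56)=4790071 / 69599817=0.07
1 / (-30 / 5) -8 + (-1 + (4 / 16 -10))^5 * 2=-287134.03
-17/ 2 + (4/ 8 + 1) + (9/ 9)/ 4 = -27/ 4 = -6.75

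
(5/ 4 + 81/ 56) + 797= 44783/ 56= 799.70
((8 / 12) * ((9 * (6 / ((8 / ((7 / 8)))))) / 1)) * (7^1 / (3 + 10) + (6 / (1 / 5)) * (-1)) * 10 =-120645 / 104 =-1160.05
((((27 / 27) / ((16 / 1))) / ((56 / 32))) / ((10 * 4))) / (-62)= -1 / 69440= -0.00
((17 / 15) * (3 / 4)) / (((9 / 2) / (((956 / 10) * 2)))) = 8126 / 225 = 36.12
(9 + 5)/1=14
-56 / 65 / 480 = -7 / 3900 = -0.00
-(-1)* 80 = 80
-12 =-12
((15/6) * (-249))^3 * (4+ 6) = -9648905625/4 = -2412226406.25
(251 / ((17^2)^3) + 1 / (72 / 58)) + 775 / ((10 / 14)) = 943513443677 / 868952484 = 1085.81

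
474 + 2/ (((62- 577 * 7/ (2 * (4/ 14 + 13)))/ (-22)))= 474.49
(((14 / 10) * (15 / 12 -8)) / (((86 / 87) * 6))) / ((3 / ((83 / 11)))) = -4.01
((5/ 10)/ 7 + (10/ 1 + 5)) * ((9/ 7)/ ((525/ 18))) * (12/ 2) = 34182/ 8575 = 3.99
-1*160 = -160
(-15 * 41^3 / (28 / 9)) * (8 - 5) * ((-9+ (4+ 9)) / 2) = -1993786.07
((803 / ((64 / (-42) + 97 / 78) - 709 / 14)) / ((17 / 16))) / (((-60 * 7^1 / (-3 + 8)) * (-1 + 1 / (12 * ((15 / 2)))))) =-626340 / 3505621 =-0.18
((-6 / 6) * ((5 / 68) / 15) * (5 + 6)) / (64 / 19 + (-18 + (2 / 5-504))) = 1045 / 10043328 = 0.00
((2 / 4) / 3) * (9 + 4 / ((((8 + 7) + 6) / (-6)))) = 55 / 42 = 1.31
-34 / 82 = -17 / 41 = -0.41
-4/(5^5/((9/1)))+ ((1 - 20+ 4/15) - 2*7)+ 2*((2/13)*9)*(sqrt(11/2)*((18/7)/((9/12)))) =-10.48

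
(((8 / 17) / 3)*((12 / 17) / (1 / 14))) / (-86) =-224 / 12427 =-0.02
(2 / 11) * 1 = 2 / 11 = 0.18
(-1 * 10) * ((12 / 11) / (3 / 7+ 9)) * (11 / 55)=-28 / 121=-0.23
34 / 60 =17 / 30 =0.57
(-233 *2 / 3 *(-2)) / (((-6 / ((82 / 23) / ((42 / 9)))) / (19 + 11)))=-191060 / 161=-1186.71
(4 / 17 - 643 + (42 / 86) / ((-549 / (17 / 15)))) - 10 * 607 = -13469802118 / 2006595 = -6712.77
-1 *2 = -2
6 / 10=3 / 5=0.60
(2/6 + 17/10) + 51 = 1591/30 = 53.03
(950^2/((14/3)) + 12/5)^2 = 45817113719556/1225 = 37401725485.35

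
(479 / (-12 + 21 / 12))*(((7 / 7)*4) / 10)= -3832 / 205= -18.69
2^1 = 2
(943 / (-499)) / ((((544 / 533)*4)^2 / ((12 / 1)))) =-803687781 / 590688256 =-1.36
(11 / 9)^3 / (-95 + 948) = 1331 / 621837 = 0.00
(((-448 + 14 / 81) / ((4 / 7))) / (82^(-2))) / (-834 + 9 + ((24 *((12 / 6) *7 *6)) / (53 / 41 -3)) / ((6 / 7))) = 2134180790 / 892053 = 2392.44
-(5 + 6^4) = -1301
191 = 191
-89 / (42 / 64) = -2848 / 21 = -135.62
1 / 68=0.01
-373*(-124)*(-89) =-4116428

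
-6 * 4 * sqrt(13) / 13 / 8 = -3 * sqrt(13) / 13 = -0.83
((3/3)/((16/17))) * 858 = 7293/8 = 911.62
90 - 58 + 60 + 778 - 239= 631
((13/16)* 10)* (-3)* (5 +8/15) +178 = 345/8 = 43.12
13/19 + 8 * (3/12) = 51/19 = 2.68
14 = 14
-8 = -8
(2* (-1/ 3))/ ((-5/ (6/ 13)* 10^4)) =1/ 162500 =0.00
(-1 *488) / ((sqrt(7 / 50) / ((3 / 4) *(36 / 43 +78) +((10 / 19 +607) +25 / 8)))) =-1335191485 *sqrt(14) / 5719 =-873549.41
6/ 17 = 0.35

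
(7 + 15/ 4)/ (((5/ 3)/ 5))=129/ 4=32.25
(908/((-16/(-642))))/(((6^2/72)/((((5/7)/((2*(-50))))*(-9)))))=655803/140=4684.31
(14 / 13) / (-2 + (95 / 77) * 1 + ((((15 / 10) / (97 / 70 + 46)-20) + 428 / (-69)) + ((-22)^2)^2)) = 123362547 / 26831158467503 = 0.00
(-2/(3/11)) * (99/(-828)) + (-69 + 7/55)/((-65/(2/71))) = 31758313/35027850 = 0.91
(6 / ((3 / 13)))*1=26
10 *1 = 10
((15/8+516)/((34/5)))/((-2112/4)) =-6905/47872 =-0.14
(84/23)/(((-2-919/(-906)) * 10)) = -38052/102695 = -0.37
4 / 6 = 2 / 3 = 0.67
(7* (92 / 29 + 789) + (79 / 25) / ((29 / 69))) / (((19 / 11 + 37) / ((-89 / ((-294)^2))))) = -1970592877 / 13347879300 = -0.15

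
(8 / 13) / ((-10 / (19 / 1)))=-76 / 65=-1.17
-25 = -25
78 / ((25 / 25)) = 78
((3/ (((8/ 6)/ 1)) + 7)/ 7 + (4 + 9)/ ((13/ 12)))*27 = 359.68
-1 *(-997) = 997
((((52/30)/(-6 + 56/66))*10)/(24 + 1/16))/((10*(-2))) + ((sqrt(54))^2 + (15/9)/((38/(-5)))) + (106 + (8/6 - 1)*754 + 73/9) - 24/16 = 1062553909/2543625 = 417.73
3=3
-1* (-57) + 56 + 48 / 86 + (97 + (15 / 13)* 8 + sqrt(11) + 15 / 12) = sqrt(11) + 494243 / 2236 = 224.36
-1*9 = -9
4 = 4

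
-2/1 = -2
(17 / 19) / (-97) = -17 / 1843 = -0.01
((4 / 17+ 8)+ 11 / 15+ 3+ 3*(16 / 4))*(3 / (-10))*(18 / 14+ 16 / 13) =-699824 / 38675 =-18.09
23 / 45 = 0.51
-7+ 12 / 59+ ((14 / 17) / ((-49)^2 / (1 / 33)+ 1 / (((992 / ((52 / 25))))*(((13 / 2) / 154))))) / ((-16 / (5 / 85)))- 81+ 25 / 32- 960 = -10022888894029985 / 9572819344352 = -1047.02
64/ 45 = 1.42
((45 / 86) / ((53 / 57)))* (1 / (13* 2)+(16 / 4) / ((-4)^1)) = -64125 / 118508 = -0.54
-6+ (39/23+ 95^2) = 207476/23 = 9020.70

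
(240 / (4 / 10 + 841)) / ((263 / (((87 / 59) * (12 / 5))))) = 250560 / 65280019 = 0.00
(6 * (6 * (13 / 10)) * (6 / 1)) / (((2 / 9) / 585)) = 739206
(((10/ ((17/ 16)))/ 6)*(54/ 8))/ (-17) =-180/ 289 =-0.62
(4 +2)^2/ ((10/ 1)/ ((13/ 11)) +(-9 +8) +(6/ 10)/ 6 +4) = 520/ 167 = 3.11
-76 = -76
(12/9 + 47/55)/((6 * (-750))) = -361/742500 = -0.00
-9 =-9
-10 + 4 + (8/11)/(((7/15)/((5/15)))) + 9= 271/77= 3.52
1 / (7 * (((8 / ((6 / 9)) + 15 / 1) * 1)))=1 / 189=0.01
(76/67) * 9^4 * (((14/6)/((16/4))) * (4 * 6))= 6980904/67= 104192.60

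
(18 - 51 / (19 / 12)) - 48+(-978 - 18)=-20106 / 19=-1058.21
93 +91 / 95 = 8926 / 95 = 93.96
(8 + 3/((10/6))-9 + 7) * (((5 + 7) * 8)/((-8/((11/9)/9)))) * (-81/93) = 1716/155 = 11.07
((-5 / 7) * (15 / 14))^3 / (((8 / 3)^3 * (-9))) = 1265625 / 481890304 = 0.00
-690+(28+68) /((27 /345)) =1610 /3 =536.67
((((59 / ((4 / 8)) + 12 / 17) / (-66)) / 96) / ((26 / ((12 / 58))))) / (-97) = 1009 / 656486688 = 0.00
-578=-578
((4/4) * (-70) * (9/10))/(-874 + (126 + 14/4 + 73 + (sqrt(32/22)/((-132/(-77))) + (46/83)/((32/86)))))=583305408 * sqrt(11)/19594498230227 + 1842440785416/19594498230227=0.09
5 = 5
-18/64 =-9/32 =-0.28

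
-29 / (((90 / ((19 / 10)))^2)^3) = -1364330549 / 531441000000000000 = -0.00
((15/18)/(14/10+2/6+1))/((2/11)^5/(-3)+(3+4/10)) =60394125/673502162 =0.09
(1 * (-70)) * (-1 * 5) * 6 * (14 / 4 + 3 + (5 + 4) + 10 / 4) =37800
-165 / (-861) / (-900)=-11 / 51660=-0.00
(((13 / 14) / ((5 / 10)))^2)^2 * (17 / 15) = 485537 / 36015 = 13.48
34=34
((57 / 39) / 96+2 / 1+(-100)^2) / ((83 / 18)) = 37447545 / 17264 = 2169.11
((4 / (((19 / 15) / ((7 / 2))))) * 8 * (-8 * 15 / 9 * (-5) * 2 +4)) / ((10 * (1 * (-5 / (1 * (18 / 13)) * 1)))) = -415296 / 1235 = -336.27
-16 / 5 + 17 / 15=-31 / 15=-2.07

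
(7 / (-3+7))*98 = 343 / 2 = 171.50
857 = 857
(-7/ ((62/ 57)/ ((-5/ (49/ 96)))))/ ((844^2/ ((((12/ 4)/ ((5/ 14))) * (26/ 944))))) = 6669/ 325715636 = 0.00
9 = 9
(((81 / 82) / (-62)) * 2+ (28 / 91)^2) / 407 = 2453 / 15895126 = 0.00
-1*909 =-909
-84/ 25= -3.36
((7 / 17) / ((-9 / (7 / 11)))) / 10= -49 / 16830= -0.00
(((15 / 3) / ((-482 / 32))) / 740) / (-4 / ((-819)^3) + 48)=-549353259 / 58782996134953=-0.00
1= 1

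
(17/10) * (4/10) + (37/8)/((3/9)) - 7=1511/200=7.56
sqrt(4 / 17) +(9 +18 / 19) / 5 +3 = 2 * sqrt(17) / 17 +474 / 95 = 5.47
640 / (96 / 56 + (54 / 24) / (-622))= 11146240 / 29793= 374.12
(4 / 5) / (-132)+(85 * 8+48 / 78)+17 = 1496372 / 2145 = 697.61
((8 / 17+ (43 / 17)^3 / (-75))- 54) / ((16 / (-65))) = 257448841 / 1179120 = 218.34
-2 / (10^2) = -1 / 50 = -0.02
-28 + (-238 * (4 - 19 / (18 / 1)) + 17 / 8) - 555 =-92279 / 72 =-1281.65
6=6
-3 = -3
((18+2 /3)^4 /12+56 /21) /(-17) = -2459272 /4131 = -595.32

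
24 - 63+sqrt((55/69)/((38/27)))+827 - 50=3* sqrt(48070)/874+738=738.75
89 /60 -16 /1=-871 /60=-14.52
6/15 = 2/5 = 0.40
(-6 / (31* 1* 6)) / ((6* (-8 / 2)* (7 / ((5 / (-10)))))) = -0.00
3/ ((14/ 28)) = 6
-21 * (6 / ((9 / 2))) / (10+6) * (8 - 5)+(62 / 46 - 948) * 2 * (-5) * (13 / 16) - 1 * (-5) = 1415199 / 184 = 7691.30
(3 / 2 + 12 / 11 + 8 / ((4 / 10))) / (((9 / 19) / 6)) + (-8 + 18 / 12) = 18457 / 66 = 279.65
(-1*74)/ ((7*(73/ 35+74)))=-370/ 2663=-0.14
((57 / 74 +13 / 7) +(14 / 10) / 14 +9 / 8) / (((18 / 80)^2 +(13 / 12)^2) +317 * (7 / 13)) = 186783480 / 8335339243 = 0.02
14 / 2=7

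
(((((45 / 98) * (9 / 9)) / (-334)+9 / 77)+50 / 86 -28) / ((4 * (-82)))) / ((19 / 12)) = 0.05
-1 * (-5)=5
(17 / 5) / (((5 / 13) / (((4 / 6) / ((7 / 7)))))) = 5.89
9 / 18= 1 / 2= 0.50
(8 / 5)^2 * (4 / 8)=32 / 25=1.28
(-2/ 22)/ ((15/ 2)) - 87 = -14357/ 165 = -87.01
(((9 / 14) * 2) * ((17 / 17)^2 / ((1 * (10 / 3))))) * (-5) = -27 / 14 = -1.93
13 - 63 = -50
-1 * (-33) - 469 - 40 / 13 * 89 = -9228 / 13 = -709.85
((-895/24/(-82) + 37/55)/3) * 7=854287/324720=2.63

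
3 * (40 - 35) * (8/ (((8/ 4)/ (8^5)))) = 1966080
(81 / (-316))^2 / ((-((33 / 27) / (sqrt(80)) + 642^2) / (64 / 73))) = -70093071463680 / 501524508349021958687 + 10392624 * sqrt(5) / 501524508349021958687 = -0.00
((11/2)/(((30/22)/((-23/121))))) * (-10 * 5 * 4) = 460/3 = 153.33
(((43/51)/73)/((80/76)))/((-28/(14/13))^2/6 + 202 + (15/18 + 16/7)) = 0.00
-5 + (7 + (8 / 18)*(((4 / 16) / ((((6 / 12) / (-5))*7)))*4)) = 86 / 63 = 1.37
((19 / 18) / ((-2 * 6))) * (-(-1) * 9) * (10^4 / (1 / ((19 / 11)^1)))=-451250 / 33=-13674.24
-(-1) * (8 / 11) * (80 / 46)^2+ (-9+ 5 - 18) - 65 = -493453 / 5819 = -84.80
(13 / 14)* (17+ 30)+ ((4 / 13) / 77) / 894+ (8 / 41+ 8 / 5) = 8335746667 / 183453270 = 45.44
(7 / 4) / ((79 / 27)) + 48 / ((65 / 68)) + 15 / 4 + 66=1238187 / 10270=120.56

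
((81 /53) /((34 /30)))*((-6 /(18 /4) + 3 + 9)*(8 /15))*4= 27648 /901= 30.69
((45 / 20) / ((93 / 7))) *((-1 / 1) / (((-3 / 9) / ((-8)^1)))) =-126 / 31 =-4.06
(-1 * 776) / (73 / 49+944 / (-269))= 10228456 / 26619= 384.25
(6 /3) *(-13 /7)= -26 /7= -3.71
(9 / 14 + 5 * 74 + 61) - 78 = 4951 / 14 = 353.64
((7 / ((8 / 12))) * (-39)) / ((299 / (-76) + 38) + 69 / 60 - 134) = 77805 / 18769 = 4.15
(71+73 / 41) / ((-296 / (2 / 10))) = -373 / 7585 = -0.05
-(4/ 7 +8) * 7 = -60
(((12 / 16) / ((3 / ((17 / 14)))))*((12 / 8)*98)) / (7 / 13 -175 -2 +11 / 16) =-442 / 1741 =-0.25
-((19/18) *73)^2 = -1923769/324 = -5937.56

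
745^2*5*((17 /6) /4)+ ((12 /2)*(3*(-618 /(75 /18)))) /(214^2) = 1965713.48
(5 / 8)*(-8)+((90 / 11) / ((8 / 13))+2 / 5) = 1913 / 220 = 8.70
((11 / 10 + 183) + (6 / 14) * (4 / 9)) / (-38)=-38701 / 7980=-4.85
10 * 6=60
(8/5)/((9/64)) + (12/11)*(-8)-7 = -2153/495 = -4.35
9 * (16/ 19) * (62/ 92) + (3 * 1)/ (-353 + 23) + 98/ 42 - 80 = -10465061/ 144210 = -72.57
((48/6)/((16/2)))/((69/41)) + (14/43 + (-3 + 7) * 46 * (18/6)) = 1640513/2967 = 552.92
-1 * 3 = -3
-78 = -78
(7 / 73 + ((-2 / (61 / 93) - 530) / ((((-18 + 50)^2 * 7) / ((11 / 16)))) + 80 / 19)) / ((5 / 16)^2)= 10322705063 / 236899600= 43.57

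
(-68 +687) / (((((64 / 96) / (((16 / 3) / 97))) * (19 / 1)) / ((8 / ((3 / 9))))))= 118848 / 1843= 64.49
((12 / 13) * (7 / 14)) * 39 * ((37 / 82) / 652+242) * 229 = 26665887825 / 26732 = 997526.85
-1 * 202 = -202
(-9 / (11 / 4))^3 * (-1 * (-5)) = -233280 / 1331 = -175.27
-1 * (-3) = 3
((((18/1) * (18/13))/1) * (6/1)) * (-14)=-27216/13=-2093.54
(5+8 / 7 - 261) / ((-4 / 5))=2230 / 7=318.57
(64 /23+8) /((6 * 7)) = 124 /483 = 0.26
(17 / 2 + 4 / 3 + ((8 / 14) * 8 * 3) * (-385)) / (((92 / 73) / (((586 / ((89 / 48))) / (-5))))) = 2705366276 / 10235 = 264324.99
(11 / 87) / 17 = 0.01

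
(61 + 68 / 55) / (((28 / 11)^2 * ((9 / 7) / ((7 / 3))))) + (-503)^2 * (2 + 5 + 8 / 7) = 10383577217 / 5040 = 2060233.57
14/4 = 7/2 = 3.50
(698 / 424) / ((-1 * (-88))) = 349 / 18656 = 0.02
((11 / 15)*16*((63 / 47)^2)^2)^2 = 854097049951858944 / 595282166544025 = 1434.78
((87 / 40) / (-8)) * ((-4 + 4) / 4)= 0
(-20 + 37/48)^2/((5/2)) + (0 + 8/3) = 867289/5760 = 150.57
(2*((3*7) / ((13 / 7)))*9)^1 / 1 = 2646 / 13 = 203.54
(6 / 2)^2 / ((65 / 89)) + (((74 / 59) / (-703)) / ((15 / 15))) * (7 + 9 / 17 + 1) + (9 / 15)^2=78458704 / 6193525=12.67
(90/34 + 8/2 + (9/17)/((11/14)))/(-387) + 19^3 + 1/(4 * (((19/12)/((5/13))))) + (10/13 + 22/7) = 858733976519/125126001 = 6862.95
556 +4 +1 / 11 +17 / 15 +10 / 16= 741641 / 1320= 561.85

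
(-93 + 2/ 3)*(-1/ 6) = 277/ 18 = 15.39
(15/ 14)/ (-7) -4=-407/ 98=-4.15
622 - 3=619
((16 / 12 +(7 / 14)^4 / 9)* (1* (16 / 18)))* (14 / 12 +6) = 8299 / 972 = 8.54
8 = 8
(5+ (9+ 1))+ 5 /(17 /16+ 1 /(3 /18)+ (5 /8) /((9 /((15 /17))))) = 15.70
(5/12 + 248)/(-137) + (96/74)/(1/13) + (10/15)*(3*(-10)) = -301001/60828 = -4.95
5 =5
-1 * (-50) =50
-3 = -3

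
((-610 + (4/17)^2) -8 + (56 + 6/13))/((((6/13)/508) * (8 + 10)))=-34333.65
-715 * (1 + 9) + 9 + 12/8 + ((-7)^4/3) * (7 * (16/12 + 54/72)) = 163153/36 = 4532.03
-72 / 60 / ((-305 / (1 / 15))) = 2 / 7625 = 0.00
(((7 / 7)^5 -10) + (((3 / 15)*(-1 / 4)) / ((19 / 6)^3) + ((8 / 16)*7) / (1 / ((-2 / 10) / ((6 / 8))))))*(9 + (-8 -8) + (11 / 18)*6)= 2044306 / 61731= 33.12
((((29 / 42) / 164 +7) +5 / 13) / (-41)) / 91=-661625 / 334088664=-0.00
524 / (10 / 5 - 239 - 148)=-524 / 385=-1.36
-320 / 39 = -8.21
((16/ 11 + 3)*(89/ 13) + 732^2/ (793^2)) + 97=238600/ 1859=128.35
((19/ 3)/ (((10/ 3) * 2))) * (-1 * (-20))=19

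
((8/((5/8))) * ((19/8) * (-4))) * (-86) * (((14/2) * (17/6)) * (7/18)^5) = 1844.83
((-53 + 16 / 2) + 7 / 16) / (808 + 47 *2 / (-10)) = -3565 / 63888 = -0.06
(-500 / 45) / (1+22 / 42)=-175 / 24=-7.29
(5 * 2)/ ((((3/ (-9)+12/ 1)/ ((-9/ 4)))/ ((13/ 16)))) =-351/ 224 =-1.57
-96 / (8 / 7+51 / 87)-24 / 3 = -7432 / 117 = -63.52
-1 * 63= -63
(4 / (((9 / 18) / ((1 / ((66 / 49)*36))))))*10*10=4900 / 297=16.50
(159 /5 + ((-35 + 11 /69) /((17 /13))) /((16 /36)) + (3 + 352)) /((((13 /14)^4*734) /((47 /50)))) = 288436480612 /512302227125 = 0.56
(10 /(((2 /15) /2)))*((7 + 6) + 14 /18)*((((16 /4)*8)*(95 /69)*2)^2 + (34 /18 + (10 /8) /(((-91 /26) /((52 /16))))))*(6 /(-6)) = -178276913425 /11109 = -16047971.32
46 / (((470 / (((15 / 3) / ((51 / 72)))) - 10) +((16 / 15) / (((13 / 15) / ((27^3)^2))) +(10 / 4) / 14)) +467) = 0.00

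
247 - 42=205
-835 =-835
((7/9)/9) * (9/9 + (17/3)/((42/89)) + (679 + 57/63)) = 87307/1458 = 59.88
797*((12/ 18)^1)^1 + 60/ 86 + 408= 121264/ 129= 940.03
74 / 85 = 0.87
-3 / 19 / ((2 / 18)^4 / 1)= -19683 / 19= -1035.95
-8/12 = -2/3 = -0.67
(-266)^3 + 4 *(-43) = -18821268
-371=-371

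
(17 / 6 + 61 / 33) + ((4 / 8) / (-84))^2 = 1453547 / 310464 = 4.68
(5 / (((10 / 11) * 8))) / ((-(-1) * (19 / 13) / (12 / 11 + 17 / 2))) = 2743 / 608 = 4.51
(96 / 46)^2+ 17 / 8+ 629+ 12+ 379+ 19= 4424473 / 4232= 1045.48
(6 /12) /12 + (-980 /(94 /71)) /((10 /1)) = -83449 /1128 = -73.98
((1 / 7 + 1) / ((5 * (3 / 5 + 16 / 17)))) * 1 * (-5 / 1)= -680 / 917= -0.74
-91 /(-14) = 13 /2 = 6.50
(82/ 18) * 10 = 410/ 9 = 45.56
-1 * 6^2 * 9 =-324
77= 77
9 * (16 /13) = 144 /13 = 11.08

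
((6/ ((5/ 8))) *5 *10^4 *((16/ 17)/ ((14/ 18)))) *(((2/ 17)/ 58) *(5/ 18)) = 19200000/ 58667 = 327.27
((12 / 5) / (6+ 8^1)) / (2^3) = 3 / 140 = 0.02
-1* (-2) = 2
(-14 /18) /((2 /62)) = -217 /9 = -24.11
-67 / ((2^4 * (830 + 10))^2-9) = -67 / 180633591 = -0.00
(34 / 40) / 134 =17 / 2680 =0.01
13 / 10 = 1.30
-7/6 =-1.17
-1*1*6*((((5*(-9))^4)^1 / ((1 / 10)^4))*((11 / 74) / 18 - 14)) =3442493158783.78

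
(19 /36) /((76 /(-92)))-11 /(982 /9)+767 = 766.26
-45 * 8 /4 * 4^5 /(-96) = 960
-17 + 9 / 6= -31 / 2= -15.50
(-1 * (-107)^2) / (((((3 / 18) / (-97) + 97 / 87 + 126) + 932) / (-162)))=10434755988 / 5958571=1751.22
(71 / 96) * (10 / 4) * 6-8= 3.09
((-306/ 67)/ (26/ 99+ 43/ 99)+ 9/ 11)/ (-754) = 97209/ 12781054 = 0.01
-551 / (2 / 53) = -29203 / 2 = -14601.50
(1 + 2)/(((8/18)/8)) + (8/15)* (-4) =778/15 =51.87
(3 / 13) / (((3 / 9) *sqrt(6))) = 3 *sqrt(6) / 26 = 0.28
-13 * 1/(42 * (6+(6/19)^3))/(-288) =89167/500411520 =0.00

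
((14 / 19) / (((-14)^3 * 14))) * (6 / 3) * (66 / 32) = -33 / 417088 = -0.00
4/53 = 0.08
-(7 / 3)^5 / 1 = -16807 / 243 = -69.16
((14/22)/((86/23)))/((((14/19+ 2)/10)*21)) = 2185/73788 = 0.03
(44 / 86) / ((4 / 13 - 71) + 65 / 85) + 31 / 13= 10268488 / 4319393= 2.38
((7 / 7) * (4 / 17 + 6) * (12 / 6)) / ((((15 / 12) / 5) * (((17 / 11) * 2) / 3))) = 48.42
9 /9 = 1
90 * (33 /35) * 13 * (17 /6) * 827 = 18093933 /7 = 2584847.57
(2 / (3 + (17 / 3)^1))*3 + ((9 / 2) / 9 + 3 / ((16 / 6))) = 241 / 104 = 2.32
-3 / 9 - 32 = -97 / 3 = -32.33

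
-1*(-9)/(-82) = -9/82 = -0.11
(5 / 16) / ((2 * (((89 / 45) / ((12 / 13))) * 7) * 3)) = 225 / 64792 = 0.00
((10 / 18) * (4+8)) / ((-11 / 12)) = -80 / 11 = -7.27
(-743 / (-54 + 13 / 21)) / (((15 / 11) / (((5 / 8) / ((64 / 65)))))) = 3718715 / 573952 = 6.48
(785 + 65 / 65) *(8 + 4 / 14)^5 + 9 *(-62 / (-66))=5674862179179 / 184877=30695338.95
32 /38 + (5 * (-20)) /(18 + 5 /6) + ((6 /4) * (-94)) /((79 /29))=-9536851 /169613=-56.23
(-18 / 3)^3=-216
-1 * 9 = -9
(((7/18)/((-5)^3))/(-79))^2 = 49/31595062500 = 0.00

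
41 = 41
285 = 285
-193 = -193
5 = 5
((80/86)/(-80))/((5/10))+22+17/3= 3566/129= 27.64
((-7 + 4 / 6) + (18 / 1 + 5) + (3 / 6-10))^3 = 79507 / 216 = 368.09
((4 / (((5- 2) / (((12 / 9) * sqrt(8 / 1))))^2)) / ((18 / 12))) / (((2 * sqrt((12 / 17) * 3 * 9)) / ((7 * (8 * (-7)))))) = -189.19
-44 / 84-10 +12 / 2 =-95 / 21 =-4.52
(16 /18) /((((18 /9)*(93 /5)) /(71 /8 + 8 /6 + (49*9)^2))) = 23338945 /5022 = 4647.34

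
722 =722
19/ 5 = 3.80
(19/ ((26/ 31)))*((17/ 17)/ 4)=589/ 104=5.66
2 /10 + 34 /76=123 /190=0.65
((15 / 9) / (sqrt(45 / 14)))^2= 70 / 81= 0.86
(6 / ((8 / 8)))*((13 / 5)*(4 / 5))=312 / 25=12.48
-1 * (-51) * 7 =357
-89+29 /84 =-7447 /84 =-88.65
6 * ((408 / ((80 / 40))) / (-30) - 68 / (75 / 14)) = -2924 / 25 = -116.96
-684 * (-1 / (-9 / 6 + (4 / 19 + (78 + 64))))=25992 / 5347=4.86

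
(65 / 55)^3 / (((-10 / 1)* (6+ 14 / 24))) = -13182 / 525745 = -0.03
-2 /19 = -0.11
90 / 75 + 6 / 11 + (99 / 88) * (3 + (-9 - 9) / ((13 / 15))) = -104361 / 5720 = -18.24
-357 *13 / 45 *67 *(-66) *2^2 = 1824222.40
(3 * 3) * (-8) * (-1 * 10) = 720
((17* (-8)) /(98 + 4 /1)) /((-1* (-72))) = -1 /54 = -0.02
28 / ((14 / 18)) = 36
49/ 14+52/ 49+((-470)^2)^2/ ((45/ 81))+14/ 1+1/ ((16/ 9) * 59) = 4062861438907009/ 46256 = 87834258018.57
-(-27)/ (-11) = -27/ 11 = -2.45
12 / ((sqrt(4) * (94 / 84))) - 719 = -33541 / 47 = -713.64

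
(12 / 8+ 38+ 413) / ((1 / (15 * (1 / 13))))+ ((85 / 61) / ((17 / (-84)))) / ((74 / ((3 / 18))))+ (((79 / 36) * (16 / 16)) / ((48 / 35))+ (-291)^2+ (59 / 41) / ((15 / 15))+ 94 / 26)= 177129876488257 / 2078751168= 85209.75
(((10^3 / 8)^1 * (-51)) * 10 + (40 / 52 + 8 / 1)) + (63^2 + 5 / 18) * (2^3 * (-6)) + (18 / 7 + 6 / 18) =-23137993 / 91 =-254263.66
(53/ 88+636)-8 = 55317/ 88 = 628.60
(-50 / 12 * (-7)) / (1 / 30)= 875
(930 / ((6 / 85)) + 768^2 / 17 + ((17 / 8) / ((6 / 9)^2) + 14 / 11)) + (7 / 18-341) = 2560097323 / 53856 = 47535.97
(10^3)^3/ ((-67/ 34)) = -507462686.57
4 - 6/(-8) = 19/4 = 4.75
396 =396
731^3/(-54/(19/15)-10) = -7421739929/1000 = -7421739.93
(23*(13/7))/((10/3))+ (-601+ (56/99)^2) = -403317053/686070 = -587.87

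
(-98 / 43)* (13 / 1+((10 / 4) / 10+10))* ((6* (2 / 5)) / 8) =-15.90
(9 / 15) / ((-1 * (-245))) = 3 / 1225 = 0.00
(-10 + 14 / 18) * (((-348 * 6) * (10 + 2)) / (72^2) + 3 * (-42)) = 65155 / 54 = 1206.57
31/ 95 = 0.33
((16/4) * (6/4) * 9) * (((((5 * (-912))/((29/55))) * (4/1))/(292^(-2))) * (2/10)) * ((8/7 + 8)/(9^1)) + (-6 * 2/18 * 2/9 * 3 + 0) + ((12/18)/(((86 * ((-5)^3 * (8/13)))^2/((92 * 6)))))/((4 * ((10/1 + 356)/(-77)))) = -13336863236277858798273091/412131006000000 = -32360737343.50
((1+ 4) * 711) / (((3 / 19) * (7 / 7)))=22515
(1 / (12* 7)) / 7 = 1 / 588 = 0.00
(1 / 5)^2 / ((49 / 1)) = 1 / 1225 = 0.00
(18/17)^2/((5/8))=2592/1445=1.79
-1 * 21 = -21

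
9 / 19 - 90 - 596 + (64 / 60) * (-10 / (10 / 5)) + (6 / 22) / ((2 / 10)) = -432314 / 627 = -689.50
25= 25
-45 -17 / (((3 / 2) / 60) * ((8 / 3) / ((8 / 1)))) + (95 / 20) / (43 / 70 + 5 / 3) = -1995435 / 958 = -2082.92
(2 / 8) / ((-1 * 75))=-1 / 300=-0.00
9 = 9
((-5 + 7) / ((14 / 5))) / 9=5 / 63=0.08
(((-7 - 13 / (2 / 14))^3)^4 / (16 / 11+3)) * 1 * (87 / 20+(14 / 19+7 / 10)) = 96844453216434071467275264 / 95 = 1019415297015095489129213.00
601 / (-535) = -601 / 535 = -1.12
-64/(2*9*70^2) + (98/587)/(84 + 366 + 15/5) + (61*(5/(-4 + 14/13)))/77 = -553672844803/408479182650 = -1.36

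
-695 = -695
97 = 97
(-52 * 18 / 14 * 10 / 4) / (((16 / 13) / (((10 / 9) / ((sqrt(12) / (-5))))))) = 21125 * sqrt(3) / 168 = 217.80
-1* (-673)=673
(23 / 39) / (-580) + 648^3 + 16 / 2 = 6154852235977 / 22620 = 272097800.00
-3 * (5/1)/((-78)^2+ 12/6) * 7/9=-35/18258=-0.00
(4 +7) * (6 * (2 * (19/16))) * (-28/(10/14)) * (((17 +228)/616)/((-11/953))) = 18632103/88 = 211728.44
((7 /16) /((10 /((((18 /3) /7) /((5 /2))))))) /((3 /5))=1 /40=0.02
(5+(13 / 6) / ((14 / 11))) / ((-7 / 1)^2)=563 / 4116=0.14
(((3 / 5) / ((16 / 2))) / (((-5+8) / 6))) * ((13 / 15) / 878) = 0.00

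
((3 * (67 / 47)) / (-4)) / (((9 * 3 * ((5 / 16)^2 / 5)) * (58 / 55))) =-23584 / 12267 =-1.92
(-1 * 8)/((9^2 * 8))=-1/81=-0.01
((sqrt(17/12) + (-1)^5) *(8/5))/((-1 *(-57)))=-8/285 + 4 *sqrt(51)/855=0.01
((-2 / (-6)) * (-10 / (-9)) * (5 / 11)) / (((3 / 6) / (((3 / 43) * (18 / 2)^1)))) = 100 / 473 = 0.21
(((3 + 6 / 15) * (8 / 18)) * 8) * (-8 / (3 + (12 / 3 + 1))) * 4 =-2176 / 45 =-48.36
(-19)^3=-6859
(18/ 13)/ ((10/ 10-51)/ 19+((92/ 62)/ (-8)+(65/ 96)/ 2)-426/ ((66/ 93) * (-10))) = 111957120/ 4653272351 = 0.02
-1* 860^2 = -739600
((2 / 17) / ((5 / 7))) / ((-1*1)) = -14 / 85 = -0.16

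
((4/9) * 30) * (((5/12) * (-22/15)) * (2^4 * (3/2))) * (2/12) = -880/27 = -32.59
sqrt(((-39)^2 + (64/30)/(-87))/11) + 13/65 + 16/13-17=-1012/65 + sqrt(26164235)/435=-3.81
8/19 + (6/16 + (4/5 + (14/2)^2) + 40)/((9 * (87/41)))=3060413/595080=5.14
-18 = -18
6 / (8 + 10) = 0.33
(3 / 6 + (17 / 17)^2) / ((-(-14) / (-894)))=-1341 / 14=-95.79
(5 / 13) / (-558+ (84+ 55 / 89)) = -445 / 547703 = -0.00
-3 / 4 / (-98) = 3 / 392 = 0.01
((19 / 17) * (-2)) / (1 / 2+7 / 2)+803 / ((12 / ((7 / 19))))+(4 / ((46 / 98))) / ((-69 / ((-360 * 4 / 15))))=73714111 / 2050404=35.95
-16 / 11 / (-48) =0.03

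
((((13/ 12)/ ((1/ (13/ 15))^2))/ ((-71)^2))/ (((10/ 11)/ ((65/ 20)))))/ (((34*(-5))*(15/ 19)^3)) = -2154898889/ 312365565000000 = -0.00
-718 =-718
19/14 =1.36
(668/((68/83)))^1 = 13861/17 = 815.35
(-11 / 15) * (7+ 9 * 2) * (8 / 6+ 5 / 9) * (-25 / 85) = 275 / 27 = 10.19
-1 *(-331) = 331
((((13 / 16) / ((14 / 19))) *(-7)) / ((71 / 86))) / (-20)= 10621 / 22720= 0.47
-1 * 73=-73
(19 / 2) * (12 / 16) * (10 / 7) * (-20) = -1425 / 7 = -203.57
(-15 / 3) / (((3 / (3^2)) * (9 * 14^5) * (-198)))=5 / 319467456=0.00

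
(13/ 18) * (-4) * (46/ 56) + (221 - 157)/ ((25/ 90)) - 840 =-385543/ 630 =-611.97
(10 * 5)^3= 125000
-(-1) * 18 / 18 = 1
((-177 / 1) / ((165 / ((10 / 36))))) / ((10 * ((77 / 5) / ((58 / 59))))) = -29 / 15246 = -0.00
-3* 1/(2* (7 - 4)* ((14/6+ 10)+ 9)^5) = -0.00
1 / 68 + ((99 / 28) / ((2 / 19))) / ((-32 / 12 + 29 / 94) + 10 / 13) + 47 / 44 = -611724501 / 30499700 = -20.06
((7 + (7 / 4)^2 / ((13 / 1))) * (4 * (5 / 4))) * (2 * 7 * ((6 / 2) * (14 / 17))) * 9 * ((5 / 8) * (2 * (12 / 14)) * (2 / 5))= 4266675 / 884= 4826.56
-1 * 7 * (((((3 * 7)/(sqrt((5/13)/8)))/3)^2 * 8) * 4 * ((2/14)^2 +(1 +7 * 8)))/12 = -16272256/15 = -1084817.07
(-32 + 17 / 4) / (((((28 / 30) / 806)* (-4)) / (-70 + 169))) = 66428505 / 112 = 593111.65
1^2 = 1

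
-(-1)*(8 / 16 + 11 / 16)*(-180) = -855 / 4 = -213.75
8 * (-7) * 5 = -280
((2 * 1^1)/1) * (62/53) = 124/53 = 2.34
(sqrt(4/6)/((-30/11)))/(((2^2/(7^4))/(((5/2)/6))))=-26411 * sqrt(6)/864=-74.88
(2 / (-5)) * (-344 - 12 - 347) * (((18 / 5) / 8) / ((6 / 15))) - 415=-1973 / 20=-98.65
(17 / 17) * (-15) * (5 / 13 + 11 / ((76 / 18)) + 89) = -681645 / 494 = -1379.85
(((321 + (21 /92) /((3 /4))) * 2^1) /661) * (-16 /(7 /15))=-3547200 /106421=-33.33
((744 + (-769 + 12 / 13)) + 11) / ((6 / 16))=-1360 / 39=-34.87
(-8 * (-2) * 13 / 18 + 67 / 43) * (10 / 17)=50750 / 6579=7.71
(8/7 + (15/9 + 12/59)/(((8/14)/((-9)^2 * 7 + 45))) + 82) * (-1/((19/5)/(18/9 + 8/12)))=-11486760/7847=-1463.84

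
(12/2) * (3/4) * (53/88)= 477/176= 2.71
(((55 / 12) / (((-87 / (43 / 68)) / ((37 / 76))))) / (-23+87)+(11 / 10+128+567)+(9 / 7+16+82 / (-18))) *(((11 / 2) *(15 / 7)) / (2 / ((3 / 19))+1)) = 94233590540463 / 154159538176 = 611.27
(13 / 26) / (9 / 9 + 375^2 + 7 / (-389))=389 / 109407014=0.00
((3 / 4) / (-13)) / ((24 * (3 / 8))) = -1 / 156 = -0.01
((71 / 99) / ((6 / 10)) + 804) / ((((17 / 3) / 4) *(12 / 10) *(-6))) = -1195715 / 15147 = -78.94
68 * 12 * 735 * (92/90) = 613088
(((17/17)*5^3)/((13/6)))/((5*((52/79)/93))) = 551025/338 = 1630.25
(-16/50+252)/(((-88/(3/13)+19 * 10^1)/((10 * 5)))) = -18876/287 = -65.77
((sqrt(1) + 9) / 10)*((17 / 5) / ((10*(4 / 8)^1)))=17 / 25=0.68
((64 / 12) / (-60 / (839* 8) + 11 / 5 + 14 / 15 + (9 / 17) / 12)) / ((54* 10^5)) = 14263 / 45757389375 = 0.00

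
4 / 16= 0.25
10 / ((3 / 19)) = 63.33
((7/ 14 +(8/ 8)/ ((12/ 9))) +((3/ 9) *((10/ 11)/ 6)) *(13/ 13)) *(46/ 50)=2369/ 1980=1.20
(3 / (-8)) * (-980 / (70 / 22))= 231 / 2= 115.50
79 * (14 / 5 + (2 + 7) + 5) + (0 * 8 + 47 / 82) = 544387 / 410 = 1327.77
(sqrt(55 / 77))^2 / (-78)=-5 / 546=-0.01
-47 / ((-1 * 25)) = 47 / 25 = 1.88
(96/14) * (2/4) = 24/7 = 3.43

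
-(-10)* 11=110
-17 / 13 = -1.31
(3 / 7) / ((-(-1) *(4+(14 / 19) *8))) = 57 / 1316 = 0.04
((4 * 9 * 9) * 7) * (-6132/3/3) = -1545264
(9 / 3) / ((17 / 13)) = 39 / 17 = 2.29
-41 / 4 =-10.25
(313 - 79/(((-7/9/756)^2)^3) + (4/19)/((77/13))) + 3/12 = -389878241265307604764285/5852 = -66623076087714901702.71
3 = 3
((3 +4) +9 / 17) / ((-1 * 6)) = -64 / 51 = -1.25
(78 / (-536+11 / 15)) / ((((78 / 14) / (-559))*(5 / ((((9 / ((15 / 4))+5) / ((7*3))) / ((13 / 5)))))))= 86 / 217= 0.40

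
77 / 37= 2.08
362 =362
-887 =-887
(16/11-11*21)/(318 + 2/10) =-12625/17501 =-0.72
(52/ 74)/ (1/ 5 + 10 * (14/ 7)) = 130/ 3737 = 0.03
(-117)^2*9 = 123201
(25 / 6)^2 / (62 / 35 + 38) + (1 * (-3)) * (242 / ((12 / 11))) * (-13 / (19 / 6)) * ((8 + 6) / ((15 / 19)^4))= 3083827973443 / 31320000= 98461.94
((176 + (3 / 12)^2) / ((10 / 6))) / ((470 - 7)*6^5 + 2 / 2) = 8451 / 288023120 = 0.00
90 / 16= 45 / 8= 5.62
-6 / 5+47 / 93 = -323 / 465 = -0.69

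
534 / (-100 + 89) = -534 / 11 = -48.55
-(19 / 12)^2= -361 / 144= -2.51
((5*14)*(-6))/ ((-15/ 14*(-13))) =-392/ 13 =-30.15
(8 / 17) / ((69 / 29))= 232 / 1173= 0.20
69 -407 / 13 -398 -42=-402.31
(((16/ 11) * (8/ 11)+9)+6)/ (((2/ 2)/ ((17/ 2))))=136.49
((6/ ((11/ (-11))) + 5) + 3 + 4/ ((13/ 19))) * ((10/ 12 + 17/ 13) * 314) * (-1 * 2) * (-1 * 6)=10697352/ 169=63297.94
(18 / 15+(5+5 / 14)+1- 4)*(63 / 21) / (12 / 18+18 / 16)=8964 / 1505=5.96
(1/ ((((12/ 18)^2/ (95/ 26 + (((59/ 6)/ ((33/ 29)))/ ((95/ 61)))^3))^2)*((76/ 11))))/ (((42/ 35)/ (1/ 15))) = 1239.37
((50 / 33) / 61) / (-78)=-25 / 78507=-0.00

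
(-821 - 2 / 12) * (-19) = 93613 / 6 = 15602.17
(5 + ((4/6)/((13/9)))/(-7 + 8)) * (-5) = -355/13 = -27.31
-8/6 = -1.33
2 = 2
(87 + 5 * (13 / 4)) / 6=17.21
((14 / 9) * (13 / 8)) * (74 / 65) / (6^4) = 0.00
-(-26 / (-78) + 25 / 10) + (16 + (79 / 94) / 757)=1405489 / 106737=13.17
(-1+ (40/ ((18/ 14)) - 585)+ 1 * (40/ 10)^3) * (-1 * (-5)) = -22090/ 9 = -2454.44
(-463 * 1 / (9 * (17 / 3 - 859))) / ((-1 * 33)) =-0.00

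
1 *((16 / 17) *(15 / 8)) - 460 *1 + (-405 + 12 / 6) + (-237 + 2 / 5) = -93316 / 85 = -1097.84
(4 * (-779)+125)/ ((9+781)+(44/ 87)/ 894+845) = -116316999/ 63583537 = -1.83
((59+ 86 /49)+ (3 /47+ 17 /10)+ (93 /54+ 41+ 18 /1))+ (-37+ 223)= 32048207 /103635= 309.24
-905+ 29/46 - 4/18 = -374501/414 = -904.59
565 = 565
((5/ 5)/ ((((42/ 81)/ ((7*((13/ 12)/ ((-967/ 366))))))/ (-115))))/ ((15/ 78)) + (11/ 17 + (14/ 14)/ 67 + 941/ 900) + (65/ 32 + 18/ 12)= 3315.42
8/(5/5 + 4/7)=56/11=5.09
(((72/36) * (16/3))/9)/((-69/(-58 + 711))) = -11.22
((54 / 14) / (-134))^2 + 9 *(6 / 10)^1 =23759433 / 4399220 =5.40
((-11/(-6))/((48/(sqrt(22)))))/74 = 11 * sqrt(22)/21312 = 0.00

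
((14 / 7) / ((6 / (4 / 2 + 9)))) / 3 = 1.22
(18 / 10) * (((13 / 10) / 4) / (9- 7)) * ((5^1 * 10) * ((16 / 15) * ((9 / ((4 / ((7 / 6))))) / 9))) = 91 / 20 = 4.55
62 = 62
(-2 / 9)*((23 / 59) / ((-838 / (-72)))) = -184 / 24721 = -0.01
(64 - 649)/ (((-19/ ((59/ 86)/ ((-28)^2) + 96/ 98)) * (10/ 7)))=7734519/ 366016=21.13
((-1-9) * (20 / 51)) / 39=-200 / 1989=-0.10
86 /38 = 43 /19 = 2.26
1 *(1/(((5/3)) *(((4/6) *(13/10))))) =9/13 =0.69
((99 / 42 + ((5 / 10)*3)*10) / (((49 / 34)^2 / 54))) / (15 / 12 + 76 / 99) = 176674608 / 789929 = 223.66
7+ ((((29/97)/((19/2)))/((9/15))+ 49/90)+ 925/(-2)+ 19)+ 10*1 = -35322274/82935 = -425.90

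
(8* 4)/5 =32/5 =6.40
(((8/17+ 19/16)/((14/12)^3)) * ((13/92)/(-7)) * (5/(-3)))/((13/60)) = 304425/1877582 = 0.16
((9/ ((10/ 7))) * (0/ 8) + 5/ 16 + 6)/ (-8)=-101/ 128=-0.79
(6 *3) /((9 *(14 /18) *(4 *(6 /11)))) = 33 /28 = 1.18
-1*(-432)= 432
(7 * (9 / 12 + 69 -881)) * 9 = -204435 / 4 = -51108.75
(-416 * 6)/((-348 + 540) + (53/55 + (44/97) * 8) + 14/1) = -11.85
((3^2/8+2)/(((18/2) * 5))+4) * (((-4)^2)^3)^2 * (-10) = -6144655360/9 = -682739484.44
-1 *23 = -23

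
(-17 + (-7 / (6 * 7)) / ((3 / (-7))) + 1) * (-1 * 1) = 281 / 18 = 15.61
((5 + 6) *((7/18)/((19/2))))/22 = 7/342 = 0.02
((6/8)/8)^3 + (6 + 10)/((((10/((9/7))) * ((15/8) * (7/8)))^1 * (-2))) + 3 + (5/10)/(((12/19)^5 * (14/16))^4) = 940016075642179594906577641/112363986106767428812800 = 8365.81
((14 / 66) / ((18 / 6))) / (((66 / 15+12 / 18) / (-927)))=-10815 / 836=-12.94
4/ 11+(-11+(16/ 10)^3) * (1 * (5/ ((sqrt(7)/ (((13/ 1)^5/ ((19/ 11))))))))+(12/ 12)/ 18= 83/ 198 - 3524684449 * sqrt(7)/ 3325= -2804642.74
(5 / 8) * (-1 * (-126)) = 315 / 4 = 78.75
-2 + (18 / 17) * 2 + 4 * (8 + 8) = 1090 / 17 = 64.12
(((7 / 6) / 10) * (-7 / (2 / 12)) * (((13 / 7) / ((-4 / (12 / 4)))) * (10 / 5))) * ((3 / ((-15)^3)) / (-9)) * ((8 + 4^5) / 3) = 7826 / 16875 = 0.46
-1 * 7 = -7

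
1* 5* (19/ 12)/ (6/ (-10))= -475/ 36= -13.19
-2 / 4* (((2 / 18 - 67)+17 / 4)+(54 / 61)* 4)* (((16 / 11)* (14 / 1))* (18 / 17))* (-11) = -7267624 / 1037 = -7008.32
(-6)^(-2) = 1 / 36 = 0.03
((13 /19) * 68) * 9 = 7956 /19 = 418.74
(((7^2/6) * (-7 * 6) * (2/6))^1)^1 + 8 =-319/3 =-106.33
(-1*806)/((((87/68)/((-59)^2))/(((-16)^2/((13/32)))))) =-120224940032/87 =-1381895862.44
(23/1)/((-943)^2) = 1/38663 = 0.00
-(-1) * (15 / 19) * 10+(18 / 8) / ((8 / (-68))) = -1707 / 152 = -11.23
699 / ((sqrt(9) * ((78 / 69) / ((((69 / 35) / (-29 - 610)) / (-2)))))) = 123257 / 387660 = 0.32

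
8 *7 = 56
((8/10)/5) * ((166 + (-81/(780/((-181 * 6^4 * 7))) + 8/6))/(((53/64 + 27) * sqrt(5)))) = 8520647168 * sqrt(5)/43411875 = 438.88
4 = 4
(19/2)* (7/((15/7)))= 931/30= 31.03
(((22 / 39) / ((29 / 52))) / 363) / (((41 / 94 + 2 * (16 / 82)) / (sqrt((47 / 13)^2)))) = 0.01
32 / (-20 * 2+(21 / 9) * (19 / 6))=-576 / 587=-0.98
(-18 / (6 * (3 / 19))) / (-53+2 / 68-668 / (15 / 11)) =9690 / 276847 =0.04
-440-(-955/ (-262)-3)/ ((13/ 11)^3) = -1499971/ 3406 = -440.39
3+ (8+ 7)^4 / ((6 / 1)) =16881 / 2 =8440.50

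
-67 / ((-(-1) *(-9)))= 67 / 9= 7.44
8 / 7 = 1.14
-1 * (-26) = 26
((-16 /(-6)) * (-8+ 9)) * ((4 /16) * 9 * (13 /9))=26 /3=8.67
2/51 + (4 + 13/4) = 1487/204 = 7.29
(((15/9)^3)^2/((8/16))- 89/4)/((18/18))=60119/2916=20.62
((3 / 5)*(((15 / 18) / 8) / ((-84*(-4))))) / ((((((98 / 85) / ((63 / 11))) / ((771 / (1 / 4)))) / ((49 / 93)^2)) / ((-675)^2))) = 487703278125 / 1353088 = 360437.22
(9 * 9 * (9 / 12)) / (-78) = -81 / 104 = -0.78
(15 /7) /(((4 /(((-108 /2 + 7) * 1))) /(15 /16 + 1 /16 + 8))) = -6345 /28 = -226.61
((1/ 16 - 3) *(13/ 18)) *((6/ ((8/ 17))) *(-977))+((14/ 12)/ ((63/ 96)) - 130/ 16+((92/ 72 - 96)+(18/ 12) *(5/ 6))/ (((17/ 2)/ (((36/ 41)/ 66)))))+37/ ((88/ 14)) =233411062459/ 8832384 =26426.73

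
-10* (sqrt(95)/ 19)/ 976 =-5* sqrt(95)/ 9272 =-0.01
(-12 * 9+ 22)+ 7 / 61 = -5239 / 61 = -85.89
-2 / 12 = -1 / 6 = -0.17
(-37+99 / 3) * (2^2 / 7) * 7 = -16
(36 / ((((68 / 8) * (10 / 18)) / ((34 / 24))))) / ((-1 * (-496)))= 27 / 1240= 0.02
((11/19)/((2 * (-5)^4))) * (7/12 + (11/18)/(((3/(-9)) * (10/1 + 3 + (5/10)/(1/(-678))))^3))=266774233/987410316000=0.00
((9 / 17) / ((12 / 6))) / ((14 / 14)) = 9 / 34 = 0.26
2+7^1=9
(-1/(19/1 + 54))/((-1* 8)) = 1/584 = 0.00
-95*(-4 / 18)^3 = 760 / 729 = 1.04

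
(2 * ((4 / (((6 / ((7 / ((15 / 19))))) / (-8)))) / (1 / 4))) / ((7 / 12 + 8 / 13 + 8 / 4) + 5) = -885248 / 19185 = -46.14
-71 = -71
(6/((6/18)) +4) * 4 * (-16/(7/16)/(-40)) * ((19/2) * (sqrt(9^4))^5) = 93278456295552/35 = 2665098751301.49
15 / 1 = 15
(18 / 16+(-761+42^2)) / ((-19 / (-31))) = 249023 / 152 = 1638.31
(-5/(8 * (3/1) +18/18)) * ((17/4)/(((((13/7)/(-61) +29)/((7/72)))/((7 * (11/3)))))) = -3912601/53438400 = -0.07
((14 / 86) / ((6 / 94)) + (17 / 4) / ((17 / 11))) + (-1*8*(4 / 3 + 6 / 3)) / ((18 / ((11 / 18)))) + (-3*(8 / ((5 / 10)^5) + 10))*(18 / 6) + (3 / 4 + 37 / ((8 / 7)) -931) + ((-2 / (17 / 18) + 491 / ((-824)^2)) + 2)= -3287.60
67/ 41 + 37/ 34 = 3795/ 1394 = 2.72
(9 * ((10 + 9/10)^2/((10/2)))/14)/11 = 106929/77000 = 1.39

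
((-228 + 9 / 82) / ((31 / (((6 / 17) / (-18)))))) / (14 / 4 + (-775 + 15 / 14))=-43603 / 233053102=-0.00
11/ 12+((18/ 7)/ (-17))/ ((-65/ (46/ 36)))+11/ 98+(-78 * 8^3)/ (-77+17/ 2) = 51987885889/ 89014380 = 584.04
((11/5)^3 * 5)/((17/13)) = 17303/425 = 40.71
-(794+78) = -872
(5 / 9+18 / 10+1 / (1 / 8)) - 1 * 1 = 421 / 45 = 9.36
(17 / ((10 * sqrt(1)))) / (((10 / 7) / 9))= 1071 / 100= 10.71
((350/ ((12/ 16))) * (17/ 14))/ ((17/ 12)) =400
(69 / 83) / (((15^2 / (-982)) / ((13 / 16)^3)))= -1.95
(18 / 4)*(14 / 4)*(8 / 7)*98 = 1764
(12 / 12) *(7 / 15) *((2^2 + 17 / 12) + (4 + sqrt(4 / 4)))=175 / 36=4.86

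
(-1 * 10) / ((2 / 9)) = -45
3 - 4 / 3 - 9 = -22 / 3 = -7.33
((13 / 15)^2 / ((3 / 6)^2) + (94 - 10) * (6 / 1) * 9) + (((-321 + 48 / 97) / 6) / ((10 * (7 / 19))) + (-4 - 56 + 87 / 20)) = 682729384 / 152775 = 4468.86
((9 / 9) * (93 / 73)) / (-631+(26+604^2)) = 93 / 26587403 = 0.00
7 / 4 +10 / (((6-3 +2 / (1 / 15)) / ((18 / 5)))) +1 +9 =12.84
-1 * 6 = -6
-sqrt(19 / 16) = -sqrt(19) / 4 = -1.09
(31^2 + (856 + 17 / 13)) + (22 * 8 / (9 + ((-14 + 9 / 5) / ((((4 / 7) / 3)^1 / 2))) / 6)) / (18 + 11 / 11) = 8529798 / 4693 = 1817.56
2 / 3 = 0.67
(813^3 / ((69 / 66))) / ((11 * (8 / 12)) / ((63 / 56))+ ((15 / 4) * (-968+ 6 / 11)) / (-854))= 5997063305001384 / 125618939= 47740120.66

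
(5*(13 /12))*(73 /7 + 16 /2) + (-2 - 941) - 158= -1001.18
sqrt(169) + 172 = 185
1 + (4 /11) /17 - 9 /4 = -919 /748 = -1.23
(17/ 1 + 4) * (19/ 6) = 133/ 2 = 66.50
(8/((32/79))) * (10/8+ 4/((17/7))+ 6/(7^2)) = 794819/13328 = 59.64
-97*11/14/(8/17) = -18139/112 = -161.96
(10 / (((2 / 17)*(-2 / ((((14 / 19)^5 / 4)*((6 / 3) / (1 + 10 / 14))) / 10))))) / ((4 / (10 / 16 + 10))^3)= -1228270266125 / 243410436096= -5.05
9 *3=27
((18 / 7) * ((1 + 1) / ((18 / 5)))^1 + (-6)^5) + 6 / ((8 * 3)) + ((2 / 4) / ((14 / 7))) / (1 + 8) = -979561 / 126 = -7774.29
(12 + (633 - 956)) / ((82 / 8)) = -30.34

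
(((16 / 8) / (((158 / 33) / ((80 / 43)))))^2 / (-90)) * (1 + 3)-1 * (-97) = 1119032313 / 11539609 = 96.97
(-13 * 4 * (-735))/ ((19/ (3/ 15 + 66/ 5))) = 512148/ 19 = 26955.16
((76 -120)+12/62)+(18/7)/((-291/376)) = -992018/21049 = -47.13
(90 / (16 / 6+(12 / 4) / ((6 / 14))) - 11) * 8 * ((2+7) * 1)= -3528 / 29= -121.66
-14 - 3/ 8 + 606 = 4733/ 8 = 591.62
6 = 6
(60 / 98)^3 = 27000 / 117649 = 0.23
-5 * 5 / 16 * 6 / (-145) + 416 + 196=141999 / 232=612.06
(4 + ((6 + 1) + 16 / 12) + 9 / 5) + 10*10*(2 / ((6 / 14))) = 2404 / 5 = 480.80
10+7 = 17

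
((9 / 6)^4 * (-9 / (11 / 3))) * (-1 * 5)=10935 / 176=62.13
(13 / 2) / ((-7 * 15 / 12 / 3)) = -78 / 35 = -2.23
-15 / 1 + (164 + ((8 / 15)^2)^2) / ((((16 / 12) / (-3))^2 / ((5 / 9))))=2009149 / 4500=446.48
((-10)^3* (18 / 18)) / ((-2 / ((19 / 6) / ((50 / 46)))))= 1456.67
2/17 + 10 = 172/17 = 10.12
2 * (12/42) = 4/7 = 0.57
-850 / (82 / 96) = -40800 / 41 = -995.12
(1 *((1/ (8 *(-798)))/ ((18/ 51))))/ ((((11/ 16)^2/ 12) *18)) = -272/ 434511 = -0.00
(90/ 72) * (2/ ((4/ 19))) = 95/ 8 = 11.88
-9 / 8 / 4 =-9 / 32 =-0.28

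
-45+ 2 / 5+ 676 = 631.40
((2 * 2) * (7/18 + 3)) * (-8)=-976/9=-108.44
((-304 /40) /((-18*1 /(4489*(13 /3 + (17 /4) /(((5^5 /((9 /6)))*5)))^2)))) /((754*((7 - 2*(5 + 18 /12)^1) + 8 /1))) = 225263959821327019 /9542812500000000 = 23.61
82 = 82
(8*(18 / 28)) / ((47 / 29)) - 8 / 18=8080 / 2961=2.73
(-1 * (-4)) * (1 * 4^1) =16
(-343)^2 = 117649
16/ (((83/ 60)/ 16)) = 15360/ 83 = 185.06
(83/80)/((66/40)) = 83/132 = 0.63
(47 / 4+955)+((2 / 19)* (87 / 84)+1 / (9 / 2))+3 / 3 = 4635173 / 4788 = 968.08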